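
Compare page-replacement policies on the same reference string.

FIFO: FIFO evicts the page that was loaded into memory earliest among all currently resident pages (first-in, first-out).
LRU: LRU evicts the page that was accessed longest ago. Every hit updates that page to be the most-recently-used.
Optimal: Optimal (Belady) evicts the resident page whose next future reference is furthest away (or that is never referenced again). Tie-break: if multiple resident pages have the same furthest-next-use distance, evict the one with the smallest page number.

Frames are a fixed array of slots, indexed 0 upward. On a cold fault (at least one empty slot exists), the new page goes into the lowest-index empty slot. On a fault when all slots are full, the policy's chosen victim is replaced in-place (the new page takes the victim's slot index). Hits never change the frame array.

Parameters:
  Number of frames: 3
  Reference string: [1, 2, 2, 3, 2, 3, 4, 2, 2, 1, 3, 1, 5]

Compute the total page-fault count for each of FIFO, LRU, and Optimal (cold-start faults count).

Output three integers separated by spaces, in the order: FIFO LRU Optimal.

--- FIFO ---
  step 0: ref 1 -> FAULT, frames=[1,-,-] (faults so far: 1)
  step 1: ref 2 -> FAULT, frames=[1,2,-] (faults so far: 2)
  step 2: ref 2 -> HIT, frames=[1,2,-] (faults so far: 2)
  step 3: ref 3 -> FAULT, frames=[1,2,3] (faults so far: 3)
  step 4: ref 2 -> HIT, frames=[1,2,3] (faults so far: 3)
  step 5: ref 3 -> HIT, frames=[1,2,3] (faults so far: 3)
  step 6: ref 4 -> FAULT, evict 1, frames=[4,2,3] (faults so far: 4)
  step 7: ref 2 -> HIT, frames=[4,2,3] (faults so far: 4)
  step 8: ref 2 -> HIT, frames=[4,2,3] (faults so far: 4)
  step 9: ref 1 -> FAULT, evict 2, frames=[4,1,3] (faults so far: 5)
  step 10: ref 3 -> HIT, frames=[4,1,3] (faults so far: 5)
  step 11: ref 1 -> HIT, frames=[4,1,3] (faults so far: 5)
  step 12: ref 5 -> FAULT, evict 3, frames=[4,1,5] (faults so far: 6)
  FIFO total faults: 6
--- LRU ---
  step 0: ref 1 -> FAULT, frames=[1,-,-] (faults so far: 1)
  step 1: ref 2 -> FAULT, frames=[1,2,-] (faults so far: 2)
  step 2: ref 2 -> HIT, frames=[1,2,-] (faults so far: 2)
  step 3: ref 3 -> FAULT, frames=[1,2,3] (faults so far: 3)
  step 4: ref 2 -> HIT, frames=[1,2,3] (faults so far: 3)
  step 5: ref 3 -> HIT, frames=[1,2,3] (faults so far: 3)
  step 6: ref 4 -> FAULT, evict 1, frames=[4,2,3] (faults so far: 4)
  step 7: ref 2 -> HIT, frames=[4,2,3] (faults so far: 4)
  step 8: ref 2 -> HIT, frames=[4,2,3] (faults so far: 4)
  step 9: ref 1 -> FAULT, evict 3, frames=[4,2,1] (faults so far: 5)
  step 10: ref 3 -> FAULT, evict 4, frames=[3,2,1] (faults so far: 6)
  step 11: ref 1 -> HIT, frames=[3,2,1] (faults so far: 6)
  step 12: ref 5 -> FAULT, evict 2, frames=[3,5,1] (faults so far: 7)
  LRU total faults: 7
--- Optimal ---
  step 0: ref 1 -> FAULT, frames=[1,-,-] (faults so far: 1)
  step 1: ref 2 -> FAULT, frames=[1,2,-] (faults so far: 2)
  step 2: ref 2 -> HIT, frames=[1,2,-] (faults so far: 2)
  step 3: ref 3 -> FAULT, frames=[1,2,3] (faults so far: 3)
  step 4: ref 2 -> HIT, frames=[1,2,3] (faults so far: 3)
  step 5: ref 3 -> HIT, frames=[1,2,3] (faults so far: 3)
  step 6: ref 4 -> FAULT, evict 3, frames=[1,2,4] (faults so far: 4)
  step 7: ref 2 -> HIT, frames=[1,2,4] (faults so far: 4)
  step 8: ref 2 -> HIT, frames=[1,2,4] (faults so far: 4)
  step 9: ref 1 -> HIT, frames=[1,2,4] (faults so far: 4)
  step 10: ref 3 -> FAULT, evict 2, frames=[1,3,4] (faults so far: 5)
  step 11: ref 1 -> HIT, frames=[1,3,4] (faults so far: 5)
  step 12: ref 5 -> FAULT, evict 1, frames=[5,3,4] (faults so far: 6)
  Optimal total faults: 6

Answer: 6 7 6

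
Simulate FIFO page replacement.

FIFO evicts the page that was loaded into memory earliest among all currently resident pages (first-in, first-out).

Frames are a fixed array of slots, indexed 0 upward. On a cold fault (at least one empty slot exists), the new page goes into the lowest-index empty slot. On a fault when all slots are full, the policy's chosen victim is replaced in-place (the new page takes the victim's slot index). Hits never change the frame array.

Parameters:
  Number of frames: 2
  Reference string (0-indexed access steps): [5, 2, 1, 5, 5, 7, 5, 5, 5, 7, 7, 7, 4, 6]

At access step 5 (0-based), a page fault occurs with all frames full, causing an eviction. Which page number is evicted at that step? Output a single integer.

Answer: 1

Derivation:
Step 0: ref 5 -> FAULT, frames=[5,-]
Step 1: ref 2 -> FAULT, frames=[5,2]
Step 2: ref 1 -> FAULT, evict 5, frames=[1,2]
Step 3: ref 5 -> FAULT, evict 2, frames=[1,5]
Step 4: ref 5 -> HIT, frames=[1,5]
Step 5: ref 7 -> FAULT, evict 1, frames=[7,5]
At step 5: evicted page 1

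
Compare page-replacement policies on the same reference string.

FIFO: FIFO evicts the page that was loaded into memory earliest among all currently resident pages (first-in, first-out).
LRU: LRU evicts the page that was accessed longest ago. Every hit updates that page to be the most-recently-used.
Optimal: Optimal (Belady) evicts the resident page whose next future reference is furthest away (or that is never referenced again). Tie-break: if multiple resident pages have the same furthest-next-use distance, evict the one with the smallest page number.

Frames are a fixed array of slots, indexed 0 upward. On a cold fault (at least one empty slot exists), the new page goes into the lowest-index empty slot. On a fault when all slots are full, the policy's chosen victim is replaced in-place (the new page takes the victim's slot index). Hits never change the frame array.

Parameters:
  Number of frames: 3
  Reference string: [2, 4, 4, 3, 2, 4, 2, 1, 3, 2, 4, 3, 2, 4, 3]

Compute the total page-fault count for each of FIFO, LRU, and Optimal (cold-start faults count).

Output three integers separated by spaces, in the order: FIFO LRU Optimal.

Answer: 7 6 5

Derivation:
--- FIFO ---
  step 0: ref 2 -> FAULT, frames=[2,-,-] (faults so far: 1)
  step 1: ref 4 -> FAULT, frames=[2,4,-] (faults so far: 2)
  step 2: ref 4 -> HIT, frames=[2,4,-] (faults so far: 2)
  step 3: ref 3 -> FAULT, frames=[2,4,3] (faults so far: 3)
  step 4: ref 2 -> HIT, frames=[2,4,3] (faults so far: 3)
  step 5: ref 4 -> HIT, frames=[2,4,3] (faults so far: 3)
  step 6: ref 2 -> HIT, frames=[2,4,3] (faults so far: 3)
  step 7: ref 1 -> FAULT, evict 2, frames=[1,4,3] (faults so far: 4)
  step 8: ref 3 -> HIT, frames=[1,4,3] (faults so far: 4)
  step 9: ref 2 -> FAULT, evict 4, frames=[1,2,3] (faults so far: 5)
  step 10: ref 4 -> FAULT, evict 3, frames=[1,2,4] (faults so far: 6)
  step 11: ref 3 -> FAULT, evict 1, frames=[3,2,4] (faults so far: 7)
  step 12: ref 2 -> HIT, frames=[3,2,4] (faults so far: 7)
  step 13: ref 4 -> HIT, frames=[3,2,4] (faults so far: 7)
  step 14: ref 3 -> HIT, frames=[3,2,4] (faults so far: 7)
  FIFO total faults: 7
--- LRU ---
  step 0: ref 2 -> FAULT, frames=[2,-,-] (faults so far: 1)
  step 1: ref 4 -> FAULT, frames=[2,4,-] (faults so far: 2)
  step 2: ref 4 -> HIT, frames=[2,4,-] (faults so far: 2)
  step 3: ref 3 -> FAULT, frames=[2,4,3] (faults so far: 3)
  step 4: ref 2 -> HIT, frames=[2,4,3] (faults so far: 3)
  step 5: ref 4 -> HIT, frames=[2,4,3] (faults so far: 3)
  step 6: ref 2 -> HIT, frames=[2,4,3] (faults so far: 3)
  step 7: ref 1 -> FAULT, evict 3, frames=[2,4,1] (faults so far: 4)
  step 8: ref 3 -> FAULT, evict 4, frames=[2,3,1] (faults so far: 5)
  step 9: ref 2 -> HIT, frames=[2,3,1] (faults so far: 5)
  step 10: ref 4 -> FAULT, evict 1, frames=[2,3,4] (faults so far: 6)
  step 11: ref 3 -> HIT, frames=[2,3,4] (faults so far: 6)
  step 12: ref 2 -> HIT, frames=[2,3,4] (faults so far: 6)
  step 13: ref 4 -> HIT, frames=[2,3,4] (faults so far: 6)
  step 14: ref 3 -> HIT, frames=[2,3,4] (faults so far: 6)
  LRU total faults: 6
--- Optimal ---
  step 0: ref 2 -> FAULT, frames=[2,-,-] (faults so far: 1)
  step 1: ref 4 -> FAULT, frames=[2,4,-] (faults so far: 2)
  step 2: ref 4 -> HIT, frames=[2,4,-] (faults so far: 2)
  step 3: ref 3 -> FAULT, frames=[2,4,3] (faults so far: 3)
  step 4: ref 2 -> HIT, frames=[2,4,3] (faults so far: 3)
  step 5: ref 4 -> HIT, frames=[2,4,3] (faults so far: 3)
  step 6: ref 2 -> HIT, frames=[2,4,3] (faults so far: 3)
  step 7: ref 1 -> FAULT, evict 4, frames=[2,1,3] (faults so far: 4)
  step 8: ref 3 -> HIT, frames=[2,1,3] (faults so far: 4)
  step 9: ref 2 -> HIT, frames=[2,1,3] (faults so far: 4)
  step 10: ref 4 -> FAULT, evict 1, frames=[2,4,3] (faults so far: 5)
  step 11: ref 3 -> HIT, frames=[2,4,3] (faults so far: 5)
  step 12: ref 2 -> HIT, frames=[2,4,3] (faults so far: 5)
  step 13: ref 4 -> HIT, frames=[2,4,3] (faults so far: 5)
  step 14: ref 3 -> HIT, frames=[2,4,3] (faults so far: 5)
  Optimal total faults: 5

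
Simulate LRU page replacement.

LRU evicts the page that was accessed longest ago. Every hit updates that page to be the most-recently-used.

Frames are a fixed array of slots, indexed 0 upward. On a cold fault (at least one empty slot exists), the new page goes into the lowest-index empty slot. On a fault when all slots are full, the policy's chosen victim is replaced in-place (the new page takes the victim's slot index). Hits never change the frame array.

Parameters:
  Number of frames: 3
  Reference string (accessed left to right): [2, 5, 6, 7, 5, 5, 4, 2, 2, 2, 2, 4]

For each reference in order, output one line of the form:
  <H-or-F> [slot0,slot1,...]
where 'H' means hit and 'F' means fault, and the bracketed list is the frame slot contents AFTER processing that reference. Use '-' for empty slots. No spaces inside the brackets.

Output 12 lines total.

F [2,-,-]
F [2,5,-]
F [2,5,6]
F [7,5,6]
H [7,5,6]
H [7,5,6]
F [7,5,4]
F [2,5,4]
H [2,5,4]
H [2,5,4]
H [2,5,4]
H [2,5,4]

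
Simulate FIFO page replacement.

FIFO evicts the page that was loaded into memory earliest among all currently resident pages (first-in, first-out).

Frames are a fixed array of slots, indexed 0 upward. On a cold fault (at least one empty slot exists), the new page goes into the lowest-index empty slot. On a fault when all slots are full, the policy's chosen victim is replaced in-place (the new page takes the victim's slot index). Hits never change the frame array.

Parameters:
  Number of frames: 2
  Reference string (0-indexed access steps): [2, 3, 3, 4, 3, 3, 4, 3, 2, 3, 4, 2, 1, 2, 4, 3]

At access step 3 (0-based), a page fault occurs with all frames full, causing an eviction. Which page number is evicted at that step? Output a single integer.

Step 0: ref 2 -> FAULT, frames=[2,-]
Step 1: ref 3 -> FAULT, frames=[2,3]
Step 2: ref 3 -> HIT, frames=[2,3]
Step 3: ref 4 -> FAULT, evict 2, frames=[4,3]
At step 3: evicted page 2

Answer: 2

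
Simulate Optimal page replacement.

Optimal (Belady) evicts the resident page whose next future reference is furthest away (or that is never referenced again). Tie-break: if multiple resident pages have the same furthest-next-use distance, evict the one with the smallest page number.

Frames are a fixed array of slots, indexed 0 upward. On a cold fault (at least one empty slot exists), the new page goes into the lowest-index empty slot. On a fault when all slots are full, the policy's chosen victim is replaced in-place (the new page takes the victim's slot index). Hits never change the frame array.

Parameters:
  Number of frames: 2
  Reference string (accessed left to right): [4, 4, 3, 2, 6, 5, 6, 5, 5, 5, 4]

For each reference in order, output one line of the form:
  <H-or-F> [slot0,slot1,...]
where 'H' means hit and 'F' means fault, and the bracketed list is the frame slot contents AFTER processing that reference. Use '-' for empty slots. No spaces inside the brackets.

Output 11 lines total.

F [4,-]
H [4,-]
F [4,3]
F [4,2]
F [4,6]
F [5,6]
H [5,6]
H [5,6]
H [5,6]
H [5,6]
F [4,6]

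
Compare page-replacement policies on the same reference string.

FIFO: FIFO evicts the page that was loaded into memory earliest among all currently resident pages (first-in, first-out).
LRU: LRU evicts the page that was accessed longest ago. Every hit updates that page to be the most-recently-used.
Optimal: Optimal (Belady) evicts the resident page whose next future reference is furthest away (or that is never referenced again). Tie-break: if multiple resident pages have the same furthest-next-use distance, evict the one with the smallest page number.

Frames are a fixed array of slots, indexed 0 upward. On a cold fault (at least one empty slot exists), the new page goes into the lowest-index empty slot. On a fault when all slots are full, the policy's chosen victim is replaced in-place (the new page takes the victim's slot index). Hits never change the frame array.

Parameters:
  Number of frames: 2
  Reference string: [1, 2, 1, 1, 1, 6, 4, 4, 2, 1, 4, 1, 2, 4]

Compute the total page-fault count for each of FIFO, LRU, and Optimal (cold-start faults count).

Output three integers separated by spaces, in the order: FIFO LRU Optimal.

Answer: 8 9 6

Derivation:
--- FIFO ---
  step 0: ref 1 -> FAULT, frames=[1,-] (faults so far: 1)
  step 1: ref 2 -> FAULT, frames=[1,2] (faults so far: 2)
  step 2: ref 1 -> HIT, frames=[1,2] (faults so far: 2)
  step 3: ref 1 -> HIT, frames=[1,2] (faults so far: 2)
  step 4: ref 1 -> HIT, frames=[1,2] (faults so far: 2)
  step 5: ref 6 -> FAULT, evict 1, frames=[6,2] (faults so far: 3)
  step 6: ref 4 -> FAULT, evict 2, frames=[6,4] (faults so far: 4)
  step 7: ref 4 -> HIT, frames=[6,4] (faults so far: 4)
  step 8: ref 2 -> FAULT, evict 6, frames=[2,4] (faults so far: 5)
  step 9: ref 1 -> FAULT, evict 4, frames=[2,1] (faults so far: 6)
  step 10: ref 4 -> FAULT, evict 2, frames=[4,1] (faults so far: 7)
  step 11: ref 1 -> HIT, frames=[4,1] (faults so far: 7)
  step 12: ref 2 -> FAULT, evict 1, frames=[4,2] (faults so far: 8)
  step 13: ref 4 -> HIT, frames=[4,2] (faults so far: 8)
  FIFO total faults: 8
--- LRU ---
  step 0: ref 1 -> FAULT, frames=[1,-] (faults so far: 1)
  step 1: ref 2 -> FAULT, frames=[1,2] (faults so far: 2)
  step 2: ref 1 -> HIT, frames=[1,2] (faults so far: 2)
  step 3: ref 1 -> HIT, frames=[1,2] (faults so far: 2)
  step 4: ref 1 -> HIT, frames=[1,2] (faults so far: 2)
  step 5: ref 6 -> FAULT, evict 2, frames=[1,6] (faults so far: 3)
  step 6: ref 4 -> FAULT, evict 1, frames=[4,6] (faults so far: 4)
  step 7: ref 4 -> HIT, frames=[4,6] (faults so far: 4)
  step 8: ref 2 -> FAULT, evict 6, frames=[4,2] (faults so far: 5)
  step 9: ref 1 -> FAULT, evict 4, frames=[1,2] (faults so far: 6)
  step 10: ref 4 -> FAULT, evict 2, frames=[1,4] (faults so far: 7)
  step 11: ref 1 -> HIT, frames=[1,4] (faults so far: 7)
  step 12: ref 2 -> FAULT, evict 4, frames=[1,2] (faults so far: 8)
  step 13: ref 4 -> FAULT, evict 1, frames=[4,2] (faults so far: 9)
  LRU total faults: 9
--- Optimal ---
  step 0: ref 1 -> FAULT, frames=[1,-] (faults so far: 1)
  step 1: ref 2 -> FAULT, frames=[1,2] (faults so far: 2)
  step 2: ref 1 -> HIT, frames=[1,2] (faults so far: 2)
  step 3: ref 1 -> HIT, frames=[1,2] (faults so far: 2)
  step 4: ref 1 -> HIT, frames=[1,2] (faults so far: 2)
  step 5: ref 6 -> FAULT, evict 1, frames=[6,2] (faults so far: 3)
  step 6: ref 4 -> FAULT, evict 6, frames=[4,2] (faults so far: 4)
  step 7: ref 4 -> HIT, frames=[4,2] (faults so far: 4)
  step 8: ref 2 -> HIT, frames=[4,2] (faults so far: 4)
  step 9: ref 1 -> FAULT, evict 2, frames=[4,1] (faults so far: 5)
  step 10: ref 4 -> HIT, frames=[4,1] (faults so far: 5)
  step 11: ref 1 -> HIT, frames=[4,1] (faults so far: 5)
  step 12: ref 2 -> FAULT, evict 1, frames=[4,2] (faults so far: 6)
  step 13: ref 4 -> HIT, frames=[4,2] (faults so far: 6)
  Optimal total faults: 6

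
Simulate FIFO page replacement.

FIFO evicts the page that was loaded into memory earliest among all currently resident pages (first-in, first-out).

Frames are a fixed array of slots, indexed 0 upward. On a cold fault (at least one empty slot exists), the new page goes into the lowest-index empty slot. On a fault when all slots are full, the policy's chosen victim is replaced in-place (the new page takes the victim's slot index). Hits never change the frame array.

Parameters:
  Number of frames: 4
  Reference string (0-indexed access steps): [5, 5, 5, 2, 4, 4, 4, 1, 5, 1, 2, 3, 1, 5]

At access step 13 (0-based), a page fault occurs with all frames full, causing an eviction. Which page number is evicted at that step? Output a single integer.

Answer: 2

Derivation:
Step 0: ref 5 -> FAULT, frames=[5,-,-,-]
Step 1: ref 5 -> HIT, frames=[5,-,-,-]
Step 2: ref 5 -> HIT, frames=[5,-,-,-]
Step 3: ref 2 -> FAULT, frames=[5,2,-,-]
Step 4: ref 4 -> FAULT, frames=[5,2,4,-]
Step 5: ref 4 -> HIT, frames=[5,2,4,-]
Step 6: ref 4 -> HIT, frames=[5,2,4,-]
Step 7: ref 1 -> FAULT, frames=[5,2,4,1]
Step 8: ref 5 -> HIT, frames=[5,2,4,1]
Step 9: ref 1 -> HIT, frames=[5,2,4,1]
Step 10: ref 2 -> HIT, frames=[5,2,4,1]
Step 11: ref 3 -> FAULT, evict 5, frames=[3,2,4,1]
Step 12: ref 1 -> HIT, frames=[3,2,4,1]
Step 13: ref 5 -> FAULT, evict 2, frames=[3,5,4,1]
At step 13: evicted page 2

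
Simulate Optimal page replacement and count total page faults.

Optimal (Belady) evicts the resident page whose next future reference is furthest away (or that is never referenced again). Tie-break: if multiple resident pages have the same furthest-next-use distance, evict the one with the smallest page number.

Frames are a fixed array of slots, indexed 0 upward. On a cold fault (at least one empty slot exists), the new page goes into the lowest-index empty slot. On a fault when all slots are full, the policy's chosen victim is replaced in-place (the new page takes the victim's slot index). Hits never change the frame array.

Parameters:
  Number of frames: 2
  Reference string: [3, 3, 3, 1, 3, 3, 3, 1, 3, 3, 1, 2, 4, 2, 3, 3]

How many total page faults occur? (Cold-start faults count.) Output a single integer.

Answer: 5

Derivation:
Step 0: ref 3 → FAULT, frames=[3,-]
Step 1: ref 3 → HIT, frames=[3,-]
Step 2: ref 3 → HIT, frames=[3,-]
Step 3: ref 1 → FAULT, frames=[3,1]
Step 4: ref 3 → HIT, frames=[3,1]
Step 5: ref 3 → HIT, frames=[3,1]
Step 6: ref 3 → HIT, frames=[3,1]
Step 7: ref 1 → HIT, frames=[3,1]
Step 8: ref 3 → HIT, frames=[3,1]
Step 9: ref 3 → HIT, frames=[3,1]
Step 10: ref 1 → HIT, frames=[3,1]
Step 11: ref 2 → FAULT (evict 1), frames=[3,2]
Step 12: ref 4 → FAULT (evict 3), frames=[4,2]
Step 13: ref 2 → HIT, frames=[4,2]
Step 14: ref 3 → FAULT (evict 2), frames=[4,3]
Step 15: ref 3 → HIT, frames=[4,3]
Total faults: 5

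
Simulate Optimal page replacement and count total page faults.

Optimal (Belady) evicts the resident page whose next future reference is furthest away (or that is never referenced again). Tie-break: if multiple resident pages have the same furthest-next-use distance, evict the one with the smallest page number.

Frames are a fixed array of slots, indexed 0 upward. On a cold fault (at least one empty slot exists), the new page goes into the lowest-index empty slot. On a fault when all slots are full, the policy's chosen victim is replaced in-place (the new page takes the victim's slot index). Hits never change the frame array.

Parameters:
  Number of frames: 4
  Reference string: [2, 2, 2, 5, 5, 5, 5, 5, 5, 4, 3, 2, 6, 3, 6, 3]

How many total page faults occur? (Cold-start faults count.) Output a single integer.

Answer: 5

Derivation:
Step 0: ref 2 → FAULT, frames=[2,-,-,-]
Step 1: ref 2 → HIT, frames=[2,-,-,-]
Step 2: ref 2 → HIT, frames=[2,-,-,-]
Step 3: ref 5 → FAULT, frames=[2,5,-,-]
Step 4: ref 5 → HIT, frames=[2,5,-,-]
Step 5: ref 5 → HIT, frames=[2,5,-,-]
Step 6: ref 5 → HIT, frames=[2,5,-,-]
Step 7: ref 5 → HIT, frames=[2,5,-,-]
Step 8: ref 5 → HIT, frames=[2,5,-,-]
Step 9: ref 4 → FAULT, frames=[2,5,4,-]
Step 10: ref 3 → FAULT, frames=[2,5,4,3]
Step 11: ref 2 → HIT, frames=[2,5,4,3]
Step 12: ref 6 → FAULT (evict 2), frames=[6,5,4,3]
Step 13: ref 3 → HIT, frames=[6,5,4,3]
Step 14: ref 6 → HIT, frames=[6,5,4,3]
Step 15: ref 3 → HIT, frames=[6,5,4,3]
Total faults: 5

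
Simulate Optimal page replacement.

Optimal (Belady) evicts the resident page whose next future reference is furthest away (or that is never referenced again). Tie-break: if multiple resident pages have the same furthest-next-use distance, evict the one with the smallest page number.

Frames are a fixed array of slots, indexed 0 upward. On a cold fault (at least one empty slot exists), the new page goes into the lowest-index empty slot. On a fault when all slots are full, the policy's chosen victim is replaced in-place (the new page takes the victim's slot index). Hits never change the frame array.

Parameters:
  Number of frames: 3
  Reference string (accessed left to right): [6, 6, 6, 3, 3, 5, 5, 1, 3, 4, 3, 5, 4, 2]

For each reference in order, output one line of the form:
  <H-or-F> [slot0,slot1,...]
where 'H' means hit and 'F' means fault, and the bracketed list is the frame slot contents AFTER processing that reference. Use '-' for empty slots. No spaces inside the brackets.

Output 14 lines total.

F [6,-,-]
H [6,-,-]
H [6,-,-]
F [6,3,-]
H [6,3,-]
F [6,3,5]
H [6,3,5]
F [1,3,5]
H [1,3,5]
F [4,3,5]
H [4,3,5]
H [4,3,5]
H [4,3,5]
F [4,2,5]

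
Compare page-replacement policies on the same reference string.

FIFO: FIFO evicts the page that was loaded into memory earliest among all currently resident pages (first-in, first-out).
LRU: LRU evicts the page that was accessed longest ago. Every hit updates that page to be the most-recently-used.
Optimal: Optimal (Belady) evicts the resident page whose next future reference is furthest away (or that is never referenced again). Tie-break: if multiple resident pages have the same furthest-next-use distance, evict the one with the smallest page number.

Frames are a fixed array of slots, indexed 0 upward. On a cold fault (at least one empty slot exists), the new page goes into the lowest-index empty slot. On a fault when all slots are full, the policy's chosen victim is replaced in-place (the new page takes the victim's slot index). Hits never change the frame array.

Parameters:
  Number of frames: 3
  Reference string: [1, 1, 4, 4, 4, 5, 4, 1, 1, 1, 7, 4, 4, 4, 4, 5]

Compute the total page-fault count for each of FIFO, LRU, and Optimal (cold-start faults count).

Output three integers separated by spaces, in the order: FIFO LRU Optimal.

Answer: 4 5 4

Derivation:
--- FIFO ---
  step 0: ref 1 -> FAULT, frames=[1,-,-] (faults so far: 1)
  step 1: ref 1 -> HIT, frames=[1,-,-] (faults so far: 1)
  step 2: ref 4 -> FAULT, frames=[1,4,-] (faults so far: 2)
  step 3: ref 4 -> HIT, frames=[1,4,-] (faults so far: 2)
  step 4: ref 4 -> HIT, frames=[1,4,-] (faults so far: 2)
  step 5: ref 5 -> FAULT, frames=[1,4,5] (faults so far: 3)
  step 6: ref 4 -> HIT, frames=[1,4,5] (faults so far: 3)
  step 7: ref 1 -> HIT, frames=[1,4,5] (faults so far: 3)
  step 8: ref 1 -> HIT, frames=[1,4,5] (faults so far: 3)
  step 9: ref 1 -> HIT, frames=[1,4,5] (faults so far: 3)
  step 10: ref 7 -> FAULT, evict 1, frames=[7,4,5] (faults so far: 4)
  step 11: ref 4 -> HIT, frames=[7,4,5] (faults so far: 4)
  step 12: ref 4 -> HIT, frames=[7,4,5] (faults so far: 4)
  step 13: ref 4 -> HIT, frames=[7,4,5] (faults so far: 4)
  step 14: ref 4 -> HIT, frames=[7,4,5] (faults so far: 4)
  step 15: ref 5 -> HIT, frames=[7,4,5] (faults so far: 4)
  FIFO total faults: 4
--- LRU ---
  step 0: ref 1 -> FAULT, frames=[1,-,-] (faults so far: 1)
  step 1: ref 1 -> HIT, frames=[1,-,-] (faults so far: 1)
  step 2: ref 4 -> FAULT, frames=[1,4,-] (faults so far: 2)
  step 3: ref 4 -> HIT, frames=[1,4,-] (faults so far: 2)
  step 4: ref 4 -> HIT, frames=[1,4,-] (faults so far: 2)
  step 5: ref 5 -> FAULT, frames=[1,4,5] (faults so far: 3)
  step 6: ref 4 -> HIT, frames=[1,4,5] (faults so far: 3)
  step 7: ref 1 -> HIT, frames=[1,4,5] (faults so far: 3)
  step 8: ref 1 -> HIT, frames=[1,4,5] (faults so far: 3)
  step 9: ref 1 -> HIT, frames=[1,4,5] (faults so far: 3)
  step 10: ref 7 -> FAULT, evict 5, frames=[1,4,7] (faults so far: 4)
  step 11: ref 4 -> HIT, frames=[1,4,7] (faults so far: 4)
  step 12: ref 4 -> HIT, frames=[1,4,7] (faults so far: 4)
  step 13: ref 4 -> HIT, frames=[1,4,7] (faults so far: 4)
  step 14: ref 4 -> HIT, frames=[1,4,7] (faults so far: 4)
  step 15: ref 5 -> FAULT, evict 1, frames=[5,4,7] (faults so far: 5)
  LRU total faults: 5
--- Optimal ---
  step 0: ref 1 -> FAULT, frames=[1,-,-] (faults so far: 1)
  step 1: ref 1 -> HIT, frames=[1,-,-] (faults so far: 1)
  step 2: ref 4 -> FAULT, frames=[1,4,-] (faults so far: 2)
  step 3: ref 4 -> HIT, frames=[1,4,-] (faults so far: 2)
  step 4: ref 4 -> HIT, frames=[1,4,-] (faults so far: 2)
  step 5: ref 5 -> FAULT, frames=[1,4,5] (faults so far: 3)
  step 6: ref 4 -> HIT, frames=[1,4,5] (faults so far: 3)
  step 7: ref 1 -> HIT, frames=[1,4,5] (faults so far: 3)
  step 8: ref 1 -> HIT, frames=[1,4,5] (faults so far: 3)
  step 9: ref 1 -> HIT, frames=[1,4,5] (faults so far: 3)
  step 10: ref 7 -> FAULT, evict 1, frames=[7,4,5] (faults so far: 4)
  step 11: ref 4 -> HIT, frames=[7,4,5] (faults so far: 4)
  step 12: ref 4 -> HIT, frames=[7,4,5] (faults so far: 4)
  step 13: ref 4 -> HIT, frames=[7,4,5] (faults so far: 4)
  step 14: ref 4 -> HIT, frames=[7,4,5] (faults so far: 4)
  step 15: ref 5 -> HIT, frames=[7,4,5] (faults so far: 4)
  Optimal total faults: 4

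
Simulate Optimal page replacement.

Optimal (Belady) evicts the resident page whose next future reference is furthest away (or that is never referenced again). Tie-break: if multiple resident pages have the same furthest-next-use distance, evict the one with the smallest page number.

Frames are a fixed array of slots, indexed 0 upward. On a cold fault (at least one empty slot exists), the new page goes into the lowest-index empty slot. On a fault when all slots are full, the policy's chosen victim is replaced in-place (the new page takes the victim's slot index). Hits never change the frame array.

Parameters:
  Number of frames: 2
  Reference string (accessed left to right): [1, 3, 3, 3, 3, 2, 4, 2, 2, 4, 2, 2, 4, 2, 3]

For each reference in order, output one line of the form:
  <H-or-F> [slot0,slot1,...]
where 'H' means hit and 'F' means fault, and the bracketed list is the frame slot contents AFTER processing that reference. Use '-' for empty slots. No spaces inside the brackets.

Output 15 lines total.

F [1,-]
F [1,3]
H [1,3]
H [1,3]
H [1,3]
F [2,3]
F [2,4]
H [2,4]
H [2,4]
H [2,4]
H [2,4]
H [2,4]
H [2,4]
H [2,4]
F [3,4]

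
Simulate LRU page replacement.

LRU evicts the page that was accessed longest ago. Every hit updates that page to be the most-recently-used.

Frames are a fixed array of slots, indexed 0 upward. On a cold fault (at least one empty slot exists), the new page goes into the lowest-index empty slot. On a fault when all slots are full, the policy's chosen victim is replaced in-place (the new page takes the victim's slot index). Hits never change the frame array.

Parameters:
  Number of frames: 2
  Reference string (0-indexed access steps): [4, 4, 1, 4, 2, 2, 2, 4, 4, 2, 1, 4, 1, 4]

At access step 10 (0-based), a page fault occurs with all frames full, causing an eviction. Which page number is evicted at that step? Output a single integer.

Answer: 4

Derivation:
Step 0: ref 4 -> FAULT, frames=[4,-]
Step 1: ref 4 -> HIT, frames=[4,-]
Step 2: ref 1 -> FAULT, frames=[4,1]
Step 3: ref 4 -> HIT, frames=[4,1]
Step 4: ref 2 -> FAULT, evict 1, frames=[4,2]
Step 5: ref 2 -> HIT, frames=[4,2]
Step 6: ref 2 -> HIT, frames=[4,2]
Step 7: ref 4 -> HIT, frames=[4,2]
Step 8: ref 4 -> HIT, frames=[4,2]
Step 9: ref 2 -> HIT, frames=[4,2]
Step 10: ref 1 -> FAULT, evict 4, frames=[1,2]
At step 10: evicted page 4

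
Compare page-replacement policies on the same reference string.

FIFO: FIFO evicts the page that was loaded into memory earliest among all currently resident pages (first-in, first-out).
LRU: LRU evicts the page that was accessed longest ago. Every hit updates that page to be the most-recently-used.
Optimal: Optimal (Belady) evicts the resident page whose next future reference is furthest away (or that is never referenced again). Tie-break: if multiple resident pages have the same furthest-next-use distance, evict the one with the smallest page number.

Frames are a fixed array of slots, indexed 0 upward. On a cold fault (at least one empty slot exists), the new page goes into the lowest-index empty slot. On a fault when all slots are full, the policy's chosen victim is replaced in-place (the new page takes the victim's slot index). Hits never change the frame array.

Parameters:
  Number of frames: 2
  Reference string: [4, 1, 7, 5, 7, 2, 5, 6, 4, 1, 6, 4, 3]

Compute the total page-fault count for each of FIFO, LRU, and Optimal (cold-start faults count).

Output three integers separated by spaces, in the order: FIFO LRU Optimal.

Answer: 11 12 10

Derivation:
--- FIFO ---
  step 0: ref 4 -> FAULT, frames=[4,-] (faults so far: 1)
  step 1: ref 1 -> FAULT, frames=[4,1] (faults so far: 2)
  step 2: ref 7 -> FAULT, evict 4, frames=[7,1] (faults so far: 3)
  step 3: ref 5 -> FAULT, evict 1, frames=[7,5] (faults so far: 4)
  step 4: ref 7 -> HIT, frames=[7,5] (faults so far: 4)
  step 5: ref 2 -> FAULT, evict 7, frames=[2,5] (faults so far: 5)
  step 6: ref 5 -> HIT, frames=[2,5] (faults so far: 5)
  step 7: ref 6 -> FAULT, evict 5, frames=[2,6] (faults so far: 6)
  step 8: ref 4 -> FAULT, evict 2, frames=[4,6] (faults so far: 7)
  step 9: ref 1 -> FAULT, evict 6, frames=[4,1] (faults so far: 8)
  step 10: ref 6 -> FAULT, evict 4, frames=[6,1] (faults so far: 9)
  step 11: ref 4 -> FAULT, evict 1, frames=[6,4] (faults so far: 10)
  step 12: ref 3 -> FAULT, evict 6, frames=[3,4] (faults so far: 11)
  FIFO total faults: 11
--- LRU ---
  step 0: ref 4 -> FAULT, frames=[4,-] (faults so far: 1)
  step 1: ref 1 -> FAULT, frames=[4,1] (faults so far: 2)
  step 2: ref 7 -> FAULT, evict 4, frames=[7,1] (faults so far: 3)
  step 3: ref 5 -> FAULT, evict 1, frames=[7,5] (faults so far: 4)
  step 4: ref 7 -> HIT, frames=[7,5] (faults so far: 4)
  step 5: ref 2 -> FAULT, evict 5, frames=[7,2] (faults so far: 5)
  step 6: ref 5 -> FAULT, evict 7, frames=[5,2] (faults so far: 6)
  step 7: ref 6 -> FAULT, evict 2, frames=[5,6] (faults so far: 7)
  step 8: ref 4 -> FAULT, evict 5, frames=[4,6] (faults so far: 8)
  step 9: ref 1 -> FAULT, evict 6, frames=[4,1] (faults so far: 9)
  step 10: ref 6 -> FAULT, evict 4, frames=[6,1] (faults so far: 10)
  step 11: ref 4 -> FAULT, evict 1, frames=[6,4] (faults so far: 11)
  step 12: ref 3 -> FAULT, evict 6, frames=[3,4] (faults so far: 12)
  LRU total faults: 12
--- Optimal ---
  step 0: ref 4 -> FAULT, frames=[4,-] (faults so far: 1)
  step 1: ref 1 -> FAULT, frames=[4,1] (faults so far: 2)
  step 2: ref 7 -> FAULT, evict 1, frames=[4,7] (faults so far: 3)
  step 3: ref 5 -> FAULT, evict 4, frames=[5,7] (faults so far: 4)
  step 4: ref 7 -> HIT, frames=[5,7] (faults so far: 4)
  step 5: ref 2 -> FAULT, evict 7, frames=[5,2] (faults so far: 5)
  step 6: ref 5 -> HIT, frames=[5,2] (faults so far: 5)
  step 7: ref 6 -> FAULT, evict 2, frames=[5,6] (faults so far: 6)
  step 8: ref 4 -> FAULT, evict 5, frames=[4,6] (faults so far: 7)
  step 9: ref 1 -> FAULT, evict 4, frames=[1,6] (faults so far: 8)
  step 10: ref 6 -> HIT, frames=[1,6] (faults so far: 8)
  step 11: ref 4 -> FAULT, evict 1, frames=[4,6] (faults so far: 9)
  step 12: ref 3 -> FAULT, evict 4, frames=[3,6] (faults so far: 10)
  Optimal total faults: 10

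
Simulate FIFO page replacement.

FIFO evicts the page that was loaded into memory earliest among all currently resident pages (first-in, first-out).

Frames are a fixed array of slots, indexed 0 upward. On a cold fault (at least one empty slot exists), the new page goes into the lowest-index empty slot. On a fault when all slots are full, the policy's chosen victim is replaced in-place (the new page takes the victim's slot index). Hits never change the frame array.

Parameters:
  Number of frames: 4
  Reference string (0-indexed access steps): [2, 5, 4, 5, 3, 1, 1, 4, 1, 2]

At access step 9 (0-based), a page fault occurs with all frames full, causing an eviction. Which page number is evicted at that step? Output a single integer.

Step 0: ref 2 -> FAULT, frames=[2,-,-,-]
Step 1: ref 5 -> FAULT, frames=[2,5,-,-]
Step 2: ref 4 -> FAULT, frames=[2,5,4,-]
Step 3: ref 5 -> HIT, frames=[2,5,4,-]
Step 4: ref 3 -> FAULT, frames=[2,5,4,3]
Step 5: ref 1 -> FAULT, evict 2, frames=[1,5,4,3]
Step 6: ref 1 -> HIT, frames=[1,5,4,3]
Step 7: ref 4 -> HIT, frames=[1,5,4,3]
Step 8: ref 1 -> HIT, frames=[1,5,4,3]
Step 9: ref 2 -> FAULT, evict 5, frames=[1,2,4,3]
At step 9: evicted page 5

Answer: 5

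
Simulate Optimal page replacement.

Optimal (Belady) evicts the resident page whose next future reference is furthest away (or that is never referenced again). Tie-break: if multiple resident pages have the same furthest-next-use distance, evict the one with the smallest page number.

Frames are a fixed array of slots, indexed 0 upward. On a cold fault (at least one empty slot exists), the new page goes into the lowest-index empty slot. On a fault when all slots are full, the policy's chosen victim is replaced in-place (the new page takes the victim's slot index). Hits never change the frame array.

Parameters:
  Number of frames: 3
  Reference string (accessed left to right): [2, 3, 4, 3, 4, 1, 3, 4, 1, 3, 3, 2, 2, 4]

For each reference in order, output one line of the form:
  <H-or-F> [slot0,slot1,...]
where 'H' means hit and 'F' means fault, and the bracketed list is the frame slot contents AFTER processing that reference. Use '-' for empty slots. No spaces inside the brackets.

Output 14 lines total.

F [2,-,-]
F [2,3,-]
F [2,3,4]
H [2,3,4]
H [2,3,4]
F [1,3,4]
H [1,3,4]
H [1,3,4]
H [1,3,4]
H [1,3,4]
H [1,3,4]
F [2,3,4]
H [2,3,4]
H [2,3,4]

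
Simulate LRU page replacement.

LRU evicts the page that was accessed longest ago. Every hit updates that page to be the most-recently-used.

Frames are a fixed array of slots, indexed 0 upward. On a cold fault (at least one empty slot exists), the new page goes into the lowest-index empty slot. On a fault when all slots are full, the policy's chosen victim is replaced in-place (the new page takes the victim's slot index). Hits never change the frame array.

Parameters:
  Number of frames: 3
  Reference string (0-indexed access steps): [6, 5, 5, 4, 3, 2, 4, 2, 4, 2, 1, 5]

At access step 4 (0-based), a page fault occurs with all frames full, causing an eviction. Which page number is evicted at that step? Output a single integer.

Step 0: ref 6 -> FAULT, frames=[6,-,-]
Step 1: ref 5 -> FAULT, frames=[6,5,-]
Step 2: ref 5 -> HIT, frames=[6,5,-]
Step 3: ref 4 -> FAULT, frames=[6,5,4]
Step 4: ref 3 -> FAULT, evict 6, frames=[3,5,4]
At step 4: evicted page 6

Answer: 6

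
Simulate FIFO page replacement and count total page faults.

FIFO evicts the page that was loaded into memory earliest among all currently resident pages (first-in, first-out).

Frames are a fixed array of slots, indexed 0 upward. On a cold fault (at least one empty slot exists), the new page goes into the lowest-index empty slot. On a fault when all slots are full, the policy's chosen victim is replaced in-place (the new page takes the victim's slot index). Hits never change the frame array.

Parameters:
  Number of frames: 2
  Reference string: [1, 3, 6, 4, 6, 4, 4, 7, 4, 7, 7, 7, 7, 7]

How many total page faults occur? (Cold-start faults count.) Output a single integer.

Step 0: ref 1 → FAULT, frames=[1,-]
Step 1: ref 3 → FAULT, frames=[1,3]
Step 2: ref 6 → FAULT (evict 1), frames=[6,3]
Step 3: ref 4 → FAULT (evict 3), frames=[6,4]
Step 4: ref 6 → HIT, frames=[6,4]
Step 5: ref 4 → HIT, frames=[6,4]
Step 6: ref 4 → HIT, frames=[6,4]
Step 7: ref 7 → FAULT (evict 6), frames=[7,4]
Step 8: ref 4 → HIT, frames=[7,4]
Step 9: ref 7 → HIT, frames=[7,4]
Step 10: ref 7 → HIT, frames=[7,4]
Step 11: ref 7 → HIT, frames=[7,4]
Step 12: ref 7 → HIT, frames=[7,4]
Step 13: ref 7 → HIT, frames=[7,4]
Total faults: 5

Answer: 5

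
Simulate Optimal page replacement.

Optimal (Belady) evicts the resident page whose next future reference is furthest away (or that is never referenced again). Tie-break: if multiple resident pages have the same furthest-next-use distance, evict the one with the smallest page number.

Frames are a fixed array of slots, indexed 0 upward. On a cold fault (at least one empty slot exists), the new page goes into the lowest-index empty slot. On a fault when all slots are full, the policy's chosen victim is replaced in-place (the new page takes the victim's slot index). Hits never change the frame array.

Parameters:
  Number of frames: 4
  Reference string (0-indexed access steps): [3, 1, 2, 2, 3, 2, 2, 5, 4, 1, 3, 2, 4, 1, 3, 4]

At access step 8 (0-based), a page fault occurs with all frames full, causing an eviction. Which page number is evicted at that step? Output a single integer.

Step 0: ref 3 -> FAULT, frames=[3,-,-,-]
Step 1: ref 1 -> FAULT, frames=[3,1,-,-]
Step 2: ref 2 -> FAULT, frames=[3,1,2,-]
Step 3: ref 2 -> HIT, frames=[3,1,2,-]
Step 4: ref 3 -> HIT, frames=[3,1,2,-]
Step 5: ref 2 -> HIT, frames=[3,1,2,-]
Step 6: ref 2 -> HIT, frames=[3,1,2,-]
Step 7: ref 5 -> FAULT, frames=[3,1,2,5]
Step 8: ref 4 -> FAULT, evict 5, frames=[3,1,2,4]
At step 8: evicted page 5

Answer: 5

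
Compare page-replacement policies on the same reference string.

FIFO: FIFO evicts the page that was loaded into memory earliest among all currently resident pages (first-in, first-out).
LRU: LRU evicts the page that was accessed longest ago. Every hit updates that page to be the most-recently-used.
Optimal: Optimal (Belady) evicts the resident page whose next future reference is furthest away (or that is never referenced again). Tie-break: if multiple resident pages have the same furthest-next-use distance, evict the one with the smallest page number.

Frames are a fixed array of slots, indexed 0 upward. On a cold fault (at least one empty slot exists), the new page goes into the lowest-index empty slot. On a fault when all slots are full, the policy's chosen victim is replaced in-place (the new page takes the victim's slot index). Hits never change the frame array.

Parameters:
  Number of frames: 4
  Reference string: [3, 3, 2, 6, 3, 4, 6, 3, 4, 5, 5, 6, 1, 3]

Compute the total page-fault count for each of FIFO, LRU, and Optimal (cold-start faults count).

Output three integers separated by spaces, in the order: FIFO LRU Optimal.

--- FIFO ---
  step 0: ref 3 -> FAULT, frames=[3,-,-,-] (faults so far: 1)
  step 1: ref 3 -> HIT, frames=[3,-,-,-] (faults so far: 1)
  step 2: ref 2 -> FAULT, frames=[3,2,-,-] (faults so far: 2)
  step 3: ref 6 -> FAULT, frames=[3,2,6,-] (faults so far: 3)
  step 4: ref 3 -> HIT, frames=[3,2,6,-] (faults so far: 3)
  step 5: ref 4 -> FAULT, frames=[3,2,6,4] (faults so far: 4)
  step 6: ref 6 -> HIT, frames=[3,2,6,4] (faults so far: 4)
  step 7: ref 3 -> HIT, frames=[3,2,6,4] (faults so far: 4)
  step 8: ref 4 -> HIT, frames=[3,2,6,4] (faults so far: 4)
  step 9: ref 5 -> FAULT, evict 3, frames=[5,2,6,4] (faults so far: 5)
  step 10: ref 5 -> HIT, frames=[5,2,6,4] (faults so far: 5)
  step 11: ref 6 -> HIT, frames=[5,2,6,4] (faults so far: 5)
  step 12: ref 1 -> FAULT, evict 2, frames=[5,1,6,4] (faults so far: 6)
  step 13: ref 3 -> FAULT, evict 6, frames=[5,1,3,4] (faults so far: 7)
  FIFO total faults: 7
--- LRU ---
  step 0: ref 3 -> FAULT, frames=[3,-,-,-] (faults so far: 1)
  step 1: ref 3 -> HIT, frames=[3,-,-,-] (faults so far: 1)
  step 2: ref 2 -> FAULT, frames=[3,2,-,-] (faults so far: 2)
  step 3: ref 6 -> FAULT, frames=[3,2,6,-] (faults so far: 3)
  step 4: ref 3 -> HIT, frames=[3,2,6,-] (faults so far: 3)
  step 5: ref 4 -> FAULT, frames=[3,2,6,4] (faults so far: 4)
  step 6: ref 6 -> HIT, frames=[3,2,6,4] (faults so far: 4)
  step 7: ref 3 -> HIT, frames=[3,2,6,4] (faults so far: 4)
  step 8: ref 4 -> HIT, frames=[3,2,6,4] (faults so far: 4)
  step 9: ref 5 -> FAULT, evict 2, frames=[3,5,6,4] (faults so far: 5)
  step 10: ref 5 -> HIT, frames=[3,5,6,4] (faults so far: 5)
  step 11: ref 6 -> HIT, frames=[3,5,6,4] (faults so far: 5)
  step 12: ref 1 -> FAULT, evict 3, frames=[1,5,6,4] (faults so far: 6)
  step 13: ref 3 -> FAULT, evict 4, frames=[1,5,6,3] (faults so far: 7)
  LRU total faults: 7
--- Optimal ---
  step 0: ref 3 -> FAULT, frames=[3,-,-,-] (faults so far: 1)
  step 1: ref 3 -> HIT, frames=[3,-,-,-] (faults so far: 1)
  step 2: ref 2 -> FAULT, frames=[3,2,-,-] (faults so far: 2)
  step 3: ref 6 -> FAULT, frames=[3,2,6,-] (faults so far: 3)
  step 4: ref 3 -> HIT, frames=[3,2,6,-] (faults so far: 3)
  step 5: ref 4 -> FAULT, frames=[3,2,6,4] (faults so far: 4)
  step 6: ref 6 -> HIT, frames=[3,2,6,4] (faults so far: 4)
  step 7: ref 3 -> HIT, frames=[3,2,6,4] (faults so far: 4)
  step 8: ref 4 -> HIT, frames=[3,2,6,4] (faults so far: 4)
  step 9: ref 5 -> FAULT, evict 2, frames=[3,5,6,4] (faults so far: 5)
  step 10: ref 5 -> HIT, frames=[3,5,6,4] (faults so far: 5)
  step 11: ref 6 -> HIT, frames=[3,5,6,4] (faults so far: 5)
  step 12: ref 1 -> FAULT, evict 4, frames=[3,5,6,1] (faults so far: 6)
  step 13: ref 3 -> HIT, frames=[3,5,6,1] (faults so far: 6)
  Optimal total faults: 6

Answer: 7 7 6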